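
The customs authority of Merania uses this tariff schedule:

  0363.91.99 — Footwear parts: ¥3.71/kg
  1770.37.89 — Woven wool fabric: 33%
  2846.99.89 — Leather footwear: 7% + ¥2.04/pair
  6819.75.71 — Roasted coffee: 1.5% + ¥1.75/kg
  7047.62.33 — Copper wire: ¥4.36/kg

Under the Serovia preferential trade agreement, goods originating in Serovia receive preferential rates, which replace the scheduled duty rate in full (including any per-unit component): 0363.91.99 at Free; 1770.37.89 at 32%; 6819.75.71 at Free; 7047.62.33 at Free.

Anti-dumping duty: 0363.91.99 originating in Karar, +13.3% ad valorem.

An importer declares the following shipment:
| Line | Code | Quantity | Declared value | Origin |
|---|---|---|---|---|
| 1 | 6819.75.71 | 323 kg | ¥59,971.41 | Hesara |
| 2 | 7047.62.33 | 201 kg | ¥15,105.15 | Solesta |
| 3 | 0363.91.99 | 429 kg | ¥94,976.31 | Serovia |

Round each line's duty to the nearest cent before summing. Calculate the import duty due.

Line 1 (6819.75.71, Hesara, 323 kg, ¥59,971.41):
Base rate for 6819.75.71 is 1.5% + ¥1.75/kg.
6819.75.71 has an FTA preferential rate, but origin Hesara is not Serovia; base rate stands.
Duty = ¥59,971.41 × 1.5% + 323 × ¥1.75 = ¥1,464.82.
Line 2 (7047.62.33, Solesta, 201 kg, ¥15,105.15):
Base rate for 7047.62.33 is ¥4.36/kg.
7047.62.33 has an FTA preferential rate, but origin Solesta is not Serovia; base rate stands.
Duty = 201 × ¥4.36 = ¥876.36.
Line 3 (0363.91.99, Serovia, 429 kg, ¥94,976.31):
Base rate for 0363.91.99 is ¥3.71/kg.
Origin Serovia qualifies under the Merania–Serovia agreement and 0363.91.99 is covered: preferential rate Free applies instead.
The additional-duty order on 0363.91.99 targets Karar, not Serovia; it does not apply.
Duty = ¥94,976.31 × 0% = ¥0.00.
Total = ¥1,464.82 + ¥876.36 + ¥0.00 = ¥2,341.18.

¥2,341.18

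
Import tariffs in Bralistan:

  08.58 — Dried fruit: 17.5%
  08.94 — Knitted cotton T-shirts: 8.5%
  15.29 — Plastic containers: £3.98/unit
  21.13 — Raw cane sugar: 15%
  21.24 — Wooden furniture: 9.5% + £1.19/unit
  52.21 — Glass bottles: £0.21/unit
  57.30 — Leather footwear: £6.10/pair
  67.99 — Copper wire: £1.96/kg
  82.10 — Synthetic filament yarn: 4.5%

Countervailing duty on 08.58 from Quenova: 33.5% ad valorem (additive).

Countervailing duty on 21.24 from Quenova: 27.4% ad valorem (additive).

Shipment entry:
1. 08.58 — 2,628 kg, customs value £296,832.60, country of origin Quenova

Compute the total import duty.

Line 1 (08.58, Quenova, 2,628 kg, £296,832.60):
Base rate for 08.58 is 17.5%.
Additional duty on 08.58 from Quenova: +33.5%. Applied ad valorem rate: 17.5% + 33.5% = 51%.
Duty = £296,832.60 × 51% = £151,384.63.

£151,384.63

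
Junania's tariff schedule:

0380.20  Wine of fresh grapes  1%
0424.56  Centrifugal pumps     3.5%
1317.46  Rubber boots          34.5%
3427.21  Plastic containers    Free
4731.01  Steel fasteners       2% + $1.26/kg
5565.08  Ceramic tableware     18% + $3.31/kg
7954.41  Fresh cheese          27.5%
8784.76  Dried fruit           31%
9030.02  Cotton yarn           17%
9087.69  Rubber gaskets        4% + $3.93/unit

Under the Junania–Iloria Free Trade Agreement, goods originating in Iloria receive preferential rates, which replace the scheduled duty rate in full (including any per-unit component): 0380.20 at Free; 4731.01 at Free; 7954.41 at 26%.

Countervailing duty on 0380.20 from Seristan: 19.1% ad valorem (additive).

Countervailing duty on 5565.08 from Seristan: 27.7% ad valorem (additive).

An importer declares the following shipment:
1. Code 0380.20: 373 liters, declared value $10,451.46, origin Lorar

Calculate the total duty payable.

Line 1 (0380.20, Lorar, 373 liters, $10,451.46):
Base rate for 0380.20 is 1%.
0380.20 has an FTA preferential rate, but origin Lorar is not Iloria; base rate stands.
The additional-duty order on 0380.20 targets Seristan, not Lorar; it does not apply.
Duty = $10,451.46 × 1% = $104.51.

$104.51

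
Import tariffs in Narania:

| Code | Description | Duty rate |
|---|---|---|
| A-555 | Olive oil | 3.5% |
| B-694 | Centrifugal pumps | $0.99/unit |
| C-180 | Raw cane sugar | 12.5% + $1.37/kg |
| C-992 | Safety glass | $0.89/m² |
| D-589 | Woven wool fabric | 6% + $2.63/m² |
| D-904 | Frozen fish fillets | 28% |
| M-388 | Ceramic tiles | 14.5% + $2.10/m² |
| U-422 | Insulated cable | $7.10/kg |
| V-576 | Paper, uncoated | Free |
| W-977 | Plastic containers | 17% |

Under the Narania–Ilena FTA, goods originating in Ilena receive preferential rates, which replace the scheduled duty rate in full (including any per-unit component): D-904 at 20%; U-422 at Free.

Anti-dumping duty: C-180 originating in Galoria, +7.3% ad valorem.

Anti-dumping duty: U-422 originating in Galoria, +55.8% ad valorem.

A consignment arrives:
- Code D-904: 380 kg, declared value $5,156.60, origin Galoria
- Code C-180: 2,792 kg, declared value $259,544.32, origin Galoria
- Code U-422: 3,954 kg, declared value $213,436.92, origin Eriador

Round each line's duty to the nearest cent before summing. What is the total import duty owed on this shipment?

$84,732.07

Line 1 (D-904, Galoria, 380 kg, $5,156.60):
Base rate for D-904 is 28%.
D-904 has an FTA preferential rate, but origin Galoria is not Ilena; base rate stands.
Duty = $5,156.60 × 28% = $1,443.85.
Line 2 (C-180, Galoria, 2,792 kg, $259,544.32):
Base rate for C-180 is 12.5% + $1.37/kg.
Additional duty on C-180 from Galoria: +7.3%. Applied ad valorem rate: 12.5% + 7.3% = 19.8%.
Duty = $259,544.32 × 19.8% + 2,792 × $1.37 = $55,214.82.
Line 3 (U-422, Eriador, 3,954 kg, $213,436.92):
Base rate for U-422 is $7.10/kg.
U-422 has an FTA preferential rate, but origin Eriador is not Ilena; base rate stands.
The additional-duty order on U-422 targets Galoria, not Eriador; it does not apply.
Duty = 3,954 × $7.10 = $28,073.40.
Total = $1,443.85 + $55,214.82 + $28,073.40 = $84,732.07.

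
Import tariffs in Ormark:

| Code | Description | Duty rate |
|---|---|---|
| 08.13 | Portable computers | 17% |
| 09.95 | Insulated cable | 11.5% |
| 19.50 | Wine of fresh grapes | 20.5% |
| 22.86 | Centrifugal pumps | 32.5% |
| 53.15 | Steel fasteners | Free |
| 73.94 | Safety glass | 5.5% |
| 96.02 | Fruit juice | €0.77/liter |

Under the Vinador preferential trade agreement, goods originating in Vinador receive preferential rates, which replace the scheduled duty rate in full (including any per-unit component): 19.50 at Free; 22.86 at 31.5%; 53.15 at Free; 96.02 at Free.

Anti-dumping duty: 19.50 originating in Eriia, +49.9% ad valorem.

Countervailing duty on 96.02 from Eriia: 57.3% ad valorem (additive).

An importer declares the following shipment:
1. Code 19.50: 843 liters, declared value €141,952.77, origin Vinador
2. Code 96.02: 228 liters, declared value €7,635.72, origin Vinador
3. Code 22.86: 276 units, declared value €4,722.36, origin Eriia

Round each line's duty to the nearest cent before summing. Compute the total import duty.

Line 1 (19.50, Vinador, 843 liters, €141,952.77):
Base rate for 19.50 is 20.5%.
Origin Vinador qualifies under the Ormark–Vinador agreement and 19.50 is covered: preferential rate Free applies instead.
The additional-duty order on 19.50 targets Eriia, not Vinador; it does not apply.
Duty = €141,952.77 × 0% = €0.00.
Line 2 (96.02, Vinador, 228 liters, €7,635.72):
Base rate for 96.02 is €0.77/liter.
Origin Vinador qualifies under the Ormark–Vinador agreement and 96.02 is covered: preferential rate Free applies instead.
The additional-duty order on 96.02 targets Eriia, not Vinador; it does not apply.
Duty = €7,635.72 × 0% = €0.00.
Line 3 (22.86, Eriia, 276 units, €4,722.36):
Base rate for 22.86 is 32.5%.
22.86 has an FTA preferential rate, but origin Eriia is not Vinador; base rate stands.
Duty = €4,722.36 × 32.5% = €1,534.77.
Total = €0.00 + €0.00 + €1,534.77 = €1,534.77.

€1,534.77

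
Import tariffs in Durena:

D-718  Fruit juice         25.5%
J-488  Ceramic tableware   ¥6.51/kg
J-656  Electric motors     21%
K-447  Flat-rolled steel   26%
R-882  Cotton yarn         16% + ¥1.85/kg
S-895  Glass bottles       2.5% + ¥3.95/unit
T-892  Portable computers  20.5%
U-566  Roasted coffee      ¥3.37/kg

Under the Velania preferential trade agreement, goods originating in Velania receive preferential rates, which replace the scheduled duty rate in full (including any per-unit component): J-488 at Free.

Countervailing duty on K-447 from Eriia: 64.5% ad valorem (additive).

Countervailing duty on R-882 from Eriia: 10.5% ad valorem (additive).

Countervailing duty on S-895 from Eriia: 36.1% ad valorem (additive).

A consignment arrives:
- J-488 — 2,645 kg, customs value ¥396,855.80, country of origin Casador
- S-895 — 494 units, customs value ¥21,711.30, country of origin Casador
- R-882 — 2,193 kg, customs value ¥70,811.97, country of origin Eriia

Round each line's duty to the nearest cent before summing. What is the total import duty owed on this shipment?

Line 1 (J-488, Casador, 2,645 kg, ¥396,855.80):
Base rate for J-488 is ¥6.51/kg.
J-488 has an FTA preferential rate, but origin Casador is not Velania; base rate stands.
Duty = 2,645 × ¥6.51 = ¥17,218.95.
Line 2 (S-895, Casador, 494 units, ¥21,711.30):
Base rate for S-895 is 2.5% + ¥3.95/unit.
The additional-duty order on S-895 targets Eriia, not Casador; it does not apply.
Duty = ¥21,711.30 × 2.5% + 494 × ¥3.95 = ¥2,494.08.
Line 3 (R-882, Eriia, 2,193 kg, ¥70,811.97):
Base rate for R-882 is 16% + ¥1.85/kg.
Additional duty on R-882 from Eriia: +10.5%. Applied ad valorem rate: 16% + 10.5% = 26.5%.
Duty = ¥70,811.97 × 26.5% + 2,193 × ¥1.85 = ¥22,822.22.
Total = ¥17,218.95 + ¥2,494.08 + ¥22,822.22 = ¥42,535.25.

¥42,535.25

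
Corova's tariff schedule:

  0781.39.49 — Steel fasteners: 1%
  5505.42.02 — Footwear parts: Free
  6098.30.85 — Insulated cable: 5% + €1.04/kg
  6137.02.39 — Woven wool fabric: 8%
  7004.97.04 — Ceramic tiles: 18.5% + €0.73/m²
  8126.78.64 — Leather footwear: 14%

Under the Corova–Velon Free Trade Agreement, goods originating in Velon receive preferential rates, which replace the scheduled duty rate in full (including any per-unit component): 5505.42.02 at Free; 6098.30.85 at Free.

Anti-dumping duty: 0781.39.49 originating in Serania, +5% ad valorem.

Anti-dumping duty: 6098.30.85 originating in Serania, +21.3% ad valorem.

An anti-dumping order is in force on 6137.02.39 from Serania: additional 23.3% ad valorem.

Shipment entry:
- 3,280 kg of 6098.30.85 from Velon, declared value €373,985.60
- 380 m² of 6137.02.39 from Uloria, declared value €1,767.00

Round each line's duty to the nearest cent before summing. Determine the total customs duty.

€141.36

Line 1 (6098.30.85, Velon, 3,280 kg, €373,985.60):
Base rate for 6098.30.85 is 5% + €1.04/kg.
Origin Velon qualifies under the Corova–Velon agreement and 6098.30.85 is covered: preferential rate Free applies instead.
The additional-duty order on 6098.30.85 targets Serania, not Velon; it does not apply.
Duty = €373,985.60 × 0% = €0.00.
Line 2 (6137.02.39, Uloria, 380 m², €1,767.00):
Base rate for 6137.02.39 is 8%.
The additional-duty order on 6137.02.39 targets Serania, not Uloria; it does not apply.
Duty = €1,767.00 × 8% = €141.36.
Total = €0.00 + €141.36 = €141.36.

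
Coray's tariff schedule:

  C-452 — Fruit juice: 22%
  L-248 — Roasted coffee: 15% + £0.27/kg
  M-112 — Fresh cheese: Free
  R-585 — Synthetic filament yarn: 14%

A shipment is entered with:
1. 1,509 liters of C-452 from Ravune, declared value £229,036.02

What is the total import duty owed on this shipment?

£50,387.92

Line 1 (C-452, Ravune, 1,509 liters, £229,036.02):
Base rate for C-452 is 22%.
Duty = £229,036.02 × 22% = £50,387.92.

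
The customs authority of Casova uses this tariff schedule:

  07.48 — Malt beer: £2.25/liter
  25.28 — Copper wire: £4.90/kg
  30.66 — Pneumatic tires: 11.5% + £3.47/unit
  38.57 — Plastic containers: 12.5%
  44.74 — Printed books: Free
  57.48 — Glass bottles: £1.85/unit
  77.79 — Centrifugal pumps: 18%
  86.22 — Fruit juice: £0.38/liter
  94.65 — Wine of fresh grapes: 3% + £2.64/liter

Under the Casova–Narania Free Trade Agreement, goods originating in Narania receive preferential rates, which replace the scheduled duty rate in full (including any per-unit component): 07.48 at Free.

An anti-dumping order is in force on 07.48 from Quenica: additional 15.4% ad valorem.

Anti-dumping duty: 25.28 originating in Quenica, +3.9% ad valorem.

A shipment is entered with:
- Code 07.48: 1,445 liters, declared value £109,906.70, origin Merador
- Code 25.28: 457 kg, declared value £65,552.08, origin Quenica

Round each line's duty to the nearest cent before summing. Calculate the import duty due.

£8,047.08

Line 1 (07.48, Merador, 1,445 liters, £109,906.70):
Base rate for 07.48 is £2.25/liter.
07.48 has an FTA preferential rate, but origin Merador is not Narania; base rate stands.
The additional-duty order on 07.48 targets Quenica, not Merador; it does not apply.
Duty = 1,445 × £2.25 = £3,251.25.
Line 2 (25.28, Quenica, 457 kg, £65,552.08):
Base rate for 25.28 is £4.90/kg.
Additional duty on 25.28 from Quenica: +3.9% ad valorem. Applied ad valorem rate = 3.9%.
Duty = £65,552.08 × 3.9% + 457 × £4.90 = £4,795.83.
Total = £3,251.25 + £4,795.83 = £8,047.08.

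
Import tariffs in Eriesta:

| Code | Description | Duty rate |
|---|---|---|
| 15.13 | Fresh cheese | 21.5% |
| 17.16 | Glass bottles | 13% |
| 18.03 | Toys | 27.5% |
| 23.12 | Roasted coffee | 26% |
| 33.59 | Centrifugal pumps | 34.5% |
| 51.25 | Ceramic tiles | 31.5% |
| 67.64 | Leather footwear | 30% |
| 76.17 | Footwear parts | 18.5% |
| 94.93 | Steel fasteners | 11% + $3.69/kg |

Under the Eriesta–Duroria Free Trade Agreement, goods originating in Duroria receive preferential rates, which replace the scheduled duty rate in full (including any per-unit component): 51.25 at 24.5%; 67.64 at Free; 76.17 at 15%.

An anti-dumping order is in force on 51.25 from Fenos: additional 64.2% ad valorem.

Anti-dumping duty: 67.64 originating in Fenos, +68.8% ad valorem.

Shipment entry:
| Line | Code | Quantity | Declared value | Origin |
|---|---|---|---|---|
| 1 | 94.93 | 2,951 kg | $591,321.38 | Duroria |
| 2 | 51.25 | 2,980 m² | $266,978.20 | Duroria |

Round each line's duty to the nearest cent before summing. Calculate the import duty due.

$141,344.20

Line 1 (94.93, Duroria, 2,951 kg, $591,321.38):
Base rate for 94.93 is 11% + $3.69/kg.
Origin Duroria is the FTA partner but 94.93 is not on the preference list; base rate stands.
Duty = $591,321.38 × 11% + 2,951 × $3.69 = $75,934.54.
Line 2 (51.25, Duroria, 2,980 m², $266,978.20):
Base rate for 51.25 is 31.5%.
Origin Duroria qualifies under the Eriesta–Duroria agreement and 51.25 is covered: preferential rate 24.5% applies instead.
The additional-duty order on 51.25 targets Fenos, not Duroria; it does not apply.
Duty = $266,978.20 × 24.5% = $65,409.66.
Total = $75,934.54 + $65,409.66 = $141,344.20.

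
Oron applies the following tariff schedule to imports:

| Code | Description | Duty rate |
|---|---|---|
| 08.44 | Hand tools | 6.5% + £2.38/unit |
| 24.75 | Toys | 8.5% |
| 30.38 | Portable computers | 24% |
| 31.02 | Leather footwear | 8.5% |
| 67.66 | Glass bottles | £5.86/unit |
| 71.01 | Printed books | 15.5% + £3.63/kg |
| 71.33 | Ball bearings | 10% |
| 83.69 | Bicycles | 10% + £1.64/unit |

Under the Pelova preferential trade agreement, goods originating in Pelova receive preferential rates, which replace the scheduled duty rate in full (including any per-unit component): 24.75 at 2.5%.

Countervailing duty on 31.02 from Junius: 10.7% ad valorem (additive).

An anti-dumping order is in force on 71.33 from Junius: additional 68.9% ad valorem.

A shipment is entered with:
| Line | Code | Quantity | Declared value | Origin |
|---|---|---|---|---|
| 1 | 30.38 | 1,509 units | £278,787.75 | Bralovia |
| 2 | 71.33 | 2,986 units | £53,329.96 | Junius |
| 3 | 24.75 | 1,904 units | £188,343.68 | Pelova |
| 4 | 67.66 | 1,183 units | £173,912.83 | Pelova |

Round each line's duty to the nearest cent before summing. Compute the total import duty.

Line 1 (30.38, Bralovia, 1,509 units, £278,787.75):
Base rate for 30.38 is 24%.
Duty = £278,787.75 × 24% = £66,909.06.
Line 2 (71.33, Junius, 2,986 units, £53,329.96):
Base rate for 71.33 is 10%.
Additional duty on 71.33 from Junius: +68.9%. Applied ad valorem rate: 10% + 68.9% = 78.9%.
Duty = £53,329.96 × 78.9% = £42,077.34.
Line 3 (24.75, Pelova, 1,904 units, £188,343.68):
Base rate for 24.75 is 8.5%.
Origin Pelova qualifies under the Oron–Pelova agreement and 24.75 is covered: preferential rate 2.5% applies instead.
Duty = £188,343.68 × 2.5% = £4,708.59.
Line 4 (67.66, Pelova, 1,183 units, £173,912.83):
Base rate for 67.66 is £5.86/unit.
Origin Pelova is the FTA partner but 67.66 is not on the preference list; base rate stands.
Duty = 1,183 × £5.86 = £6,932.38.
Total = £66,909.06 + £42,077.34 + £4,708.59 + £6,932.38 = £120,627.37.

£120,627.37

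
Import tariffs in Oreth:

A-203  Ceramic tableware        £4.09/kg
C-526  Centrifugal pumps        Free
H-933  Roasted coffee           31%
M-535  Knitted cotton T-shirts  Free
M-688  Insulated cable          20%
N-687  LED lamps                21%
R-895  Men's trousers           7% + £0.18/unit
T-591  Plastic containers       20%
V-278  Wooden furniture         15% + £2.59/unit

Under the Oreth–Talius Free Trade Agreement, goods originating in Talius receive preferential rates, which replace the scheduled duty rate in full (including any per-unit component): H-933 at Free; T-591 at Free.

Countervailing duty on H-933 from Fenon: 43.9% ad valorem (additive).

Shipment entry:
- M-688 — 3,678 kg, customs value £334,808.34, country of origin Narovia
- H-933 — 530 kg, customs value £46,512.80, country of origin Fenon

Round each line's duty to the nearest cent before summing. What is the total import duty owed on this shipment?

£101,799.76

Line 1 (M-688, Narovia, 3,678 kg, £334,808.34):
Base rate for M-688 is 20%.
Duty = £334,808.34 × 20% = £66,961.67.
Line 2 (H-933, Fenon, 530 kg, £46,512.80):
Base rate for H-933 is 31%.
H-933 has an FTA preferential rate, but origin Fenon is not Talius; base rate stands.
Additional duty on H-933 from Fenon: +43.9%. Applied ad valorem rate: 31% + 43.9% = 74.9%.
Duty = £46,512.80 × 74.9% = £34,838.09.
Total = £66,961.67 + £34,838.09 = £101,799.76.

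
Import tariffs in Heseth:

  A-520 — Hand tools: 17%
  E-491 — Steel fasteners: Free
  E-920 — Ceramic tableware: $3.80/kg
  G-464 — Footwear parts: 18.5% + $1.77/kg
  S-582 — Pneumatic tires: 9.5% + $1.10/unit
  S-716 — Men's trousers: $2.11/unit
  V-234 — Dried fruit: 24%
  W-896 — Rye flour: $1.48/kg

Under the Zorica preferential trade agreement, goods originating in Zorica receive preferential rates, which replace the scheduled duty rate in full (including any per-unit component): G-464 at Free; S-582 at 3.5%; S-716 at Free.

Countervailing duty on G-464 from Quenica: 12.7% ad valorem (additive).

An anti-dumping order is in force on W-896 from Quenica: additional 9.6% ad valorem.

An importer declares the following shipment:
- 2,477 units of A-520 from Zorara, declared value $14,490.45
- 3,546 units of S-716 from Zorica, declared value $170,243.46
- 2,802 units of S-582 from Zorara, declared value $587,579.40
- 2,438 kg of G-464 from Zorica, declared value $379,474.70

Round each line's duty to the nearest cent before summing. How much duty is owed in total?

Line 1 (A-520, Zorara, 2,477 units, $14,490.45):
Base rate for A-520 is 17%.
Duty = $14,490.45 × 17% = $2,463.38.
Line 2 (S-716, Zorica, 3,546 units, $170,243.46):
Base rate for S-716 is $2.11/unit.
Origin Zorica qualifies under the Heseth–Zorica agreement and S-716 is covered: preferential rate Free applies instead.
Duty = $170,243.46 × 0% = $0.00.
Line 3 (S-582, Zorara, 2,802 units, $587,579.40):
Base rate for S-582 is 9.5% + $1.10/unit.
S-582 has an FTA preferential rate, but origin Zorara is not Zorica; base rate stands.
Duty = $587,579.40 × 9.5% + 2,802 × $1.10 = $58,902.24.
Line 4 (G-464, Zorica, 2,438 kg, $379,474.70):
Base rate for G-464 is 18.5% + $1.77/kg.
Origin Zorica qualifies under the Heseth–Zorica agreement and G-464 is covered: preferential rate Free applies instead.
The additional-duty order on G-464 targets Quenica, not Zorica; it does not apply.
Duty = $379,474.70 × 0% = $0.00.
Total = $2,463.38 + $0.00 + $58,902.24 + $0.00 = $61,365.62.

$61,365.62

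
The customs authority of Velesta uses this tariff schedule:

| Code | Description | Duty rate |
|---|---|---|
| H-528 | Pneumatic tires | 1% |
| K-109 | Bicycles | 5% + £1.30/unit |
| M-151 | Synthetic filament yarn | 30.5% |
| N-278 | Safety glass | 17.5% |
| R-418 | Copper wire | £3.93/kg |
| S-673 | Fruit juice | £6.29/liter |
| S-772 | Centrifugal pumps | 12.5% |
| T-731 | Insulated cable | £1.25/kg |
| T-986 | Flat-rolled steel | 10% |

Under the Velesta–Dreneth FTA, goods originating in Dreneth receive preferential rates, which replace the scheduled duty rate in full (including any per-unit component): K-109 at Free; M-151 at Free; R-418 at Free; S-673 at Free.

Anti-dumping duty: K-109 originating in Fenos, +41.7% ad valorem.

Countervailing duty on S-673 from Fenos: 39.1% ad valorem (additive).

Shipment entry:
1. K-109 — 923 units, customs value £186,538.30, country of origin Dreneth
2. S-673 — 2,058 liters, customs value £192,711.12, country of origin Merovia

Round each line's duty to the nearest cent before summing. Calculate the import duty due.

Line 1 (K-109, Dreneth, 923 units, £186,538.30):
Base rate for K-109 is 5% + £1.30/unit.
Origin Dreneth qualifies under the Velesta–Dreneth agreement and K-109 is covered: preferential rate Free applies instead.
The additional-duty order on K-109 targets Fenos, not Dreneth; it does not apply.
Duty = £186,538.30 × 0% = £0.00.
Line 2 (S-673, Merovia, 2,058 liters, £192,711.12):
Base rate for S-673 is £6.29/liter.
S-673 has an FTA preferential rate, but origin Merovia is not Dreneth; base rate stands.
The additional-duty order on S-673 targets Fenos, not Merovia; it does not apply.
Duty = 2,058 × £6.29 = £12,944.82.
Total = £0.00 + £12,944.82 = £12,944.82.

£12,944.82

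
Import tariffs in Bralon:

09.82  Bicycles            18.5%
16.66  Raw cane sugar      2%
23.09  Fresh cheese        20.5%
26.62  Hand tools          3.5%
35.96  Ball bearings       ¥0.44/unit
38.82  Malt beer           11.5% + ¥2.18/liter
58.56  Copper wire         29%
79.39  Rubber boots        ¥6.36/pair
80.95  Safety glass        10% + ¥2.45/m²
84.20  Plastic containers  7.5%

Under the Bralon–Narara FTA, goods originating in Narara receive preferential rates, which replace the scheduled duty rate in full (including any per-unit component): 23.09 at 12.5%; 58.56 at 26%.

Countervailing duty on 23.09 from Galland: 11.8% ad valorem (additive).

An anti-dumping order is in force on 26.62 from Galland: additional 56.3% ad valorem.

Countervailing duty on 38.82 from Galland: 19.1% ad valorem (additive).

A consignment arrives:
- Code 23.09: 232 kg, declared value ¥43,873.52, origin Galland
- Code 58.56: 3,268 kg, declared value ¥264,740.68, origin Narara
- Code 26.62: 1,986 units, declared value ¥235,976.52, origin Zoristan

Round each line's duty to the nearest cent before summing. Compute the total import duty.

Line 1 (23.09, Galland, 232 kg, ¥43,873.52):
Base rate for 23.09 is 20.5%.
23.09 has an FTA preferential rate, but origin Galland is not Narara; base rate stands.
Additional duty on 23.09 from Galland: +11.8%. Applied ad valorem rate: 20.5% + 11.8% = 32.3%.
Duty = ¥43,873.52 × 32.3% = ¥14,171.15.
Line 2 (58.56, Narara, 3,268 kg, ¥264,740.68):
Base rate for 58.56 is 29%.
Origin Narara qualifies under the Bralon–Narara agreement and 58.56 is covered: preferential rate 26% applies instead.
Duty = ¥264,740.68 × 26% = ¥68,832.58.
Line 3 (26.62, Zoristan, 1,986 units, ¥235,976.52):
Base rate for 26.62 is 3.5%.
The additional-duty order on 26.62 targets Galland, not Zoristan; it does not apply.
Duty = ¥235,976.52 × 3.5% = ¥8,259.18.
Total = ¥14,171.15 + ¥68,832.58 + ¥8,259.18 = ¥91,262.91.

¥91,262.91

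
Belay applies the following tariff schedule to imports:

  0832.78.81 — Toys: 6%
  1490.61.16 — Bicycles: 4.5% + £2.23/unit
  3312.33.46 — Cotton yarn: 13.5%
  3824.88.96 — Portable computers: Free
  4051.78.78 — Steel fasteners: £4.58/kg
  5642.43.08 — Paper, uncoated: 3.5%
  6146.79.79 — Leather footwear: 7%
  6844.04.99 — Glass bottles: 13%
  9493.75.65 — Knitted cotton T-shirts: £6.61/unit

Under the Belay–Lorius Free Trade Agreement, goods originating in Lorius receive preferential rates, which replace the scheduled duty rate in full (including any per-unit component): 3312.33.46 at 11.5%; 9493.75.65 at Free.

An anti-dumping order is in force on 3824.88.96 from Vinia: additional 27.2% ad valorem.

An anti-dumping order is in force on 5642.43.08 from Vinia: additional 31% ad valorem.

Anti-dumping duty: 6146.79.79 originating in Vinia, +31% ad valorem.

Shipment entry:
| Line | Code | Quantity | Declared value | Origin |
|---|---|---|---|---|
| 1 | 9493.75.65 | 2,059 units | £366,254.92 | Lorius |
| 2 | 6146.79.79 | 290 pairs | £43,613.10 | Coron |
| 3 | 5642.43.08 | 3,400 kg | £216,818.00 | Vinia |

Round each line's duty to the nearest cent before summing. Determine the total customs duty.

£77,855.13

Line 1 (9493.75.65, Lorius, 2,059 units, £366,254.92):
Base rate for 9493.75.65 is £6.61/unit.
Origin Lorius qualifies under the Belay–Lorius agreement and 9493.75.65 is covered: preferential rate Free applies instead.
Duty = £366,254.92 × 0% = £0.00.
Line 2 (6146.79.79, Coron, 290 pairs, £43,613.10):
Base rate for 6146.79.79 is 7%.
The additional-duty order on 6146.79.79 targets Vinia, not Coron; it does not apply.
Duty = £43,613.10 × 7% = £3,052.92.
Line 3 (5642.43.08, Vinia, 3,400 kg, £216,818.00):
Base rate for 5642.43.08 is 3.5%.
Additional duty on 5642.43.08 from Vinia: +31%. Applied ad valorem rate: 3.5% + 31% = 34.5%.
Duty = £216,818.00 × 34.5% = £74,802.21.
Total = £0.00 + £3,052.92 + £74,802.21 = £77,855.13.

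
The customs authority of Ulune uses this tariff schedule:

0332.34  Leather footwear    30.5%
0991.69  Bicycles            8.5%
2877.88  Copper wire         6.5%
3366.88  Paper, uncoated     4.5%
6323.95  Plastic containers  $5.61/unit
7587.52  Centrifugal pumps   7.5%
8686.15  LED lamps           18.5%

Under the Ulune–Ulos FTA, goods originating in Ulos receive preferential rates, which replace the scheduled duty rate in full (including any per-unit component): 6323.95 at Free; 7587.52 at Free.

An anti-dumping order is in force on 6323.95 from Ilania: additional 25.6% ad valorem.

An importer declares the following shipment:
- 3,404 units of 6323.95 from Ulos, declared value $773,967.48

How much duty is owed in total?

Line 1 (6323.95, Ulos, 3,404 units, $773,967.48):
Base rate for 6323.95 is $5.61/unit.
Origin Ulos qualifies under the Ulune–Ulos agreement and 6323.95 is covered: preferential rate Free applies instead.
The additional-duty order on 6323.95 targets Ilania, not Ulos; it does not apply.
Duty = $773,967.48 × 0% = $0.00.

$0.00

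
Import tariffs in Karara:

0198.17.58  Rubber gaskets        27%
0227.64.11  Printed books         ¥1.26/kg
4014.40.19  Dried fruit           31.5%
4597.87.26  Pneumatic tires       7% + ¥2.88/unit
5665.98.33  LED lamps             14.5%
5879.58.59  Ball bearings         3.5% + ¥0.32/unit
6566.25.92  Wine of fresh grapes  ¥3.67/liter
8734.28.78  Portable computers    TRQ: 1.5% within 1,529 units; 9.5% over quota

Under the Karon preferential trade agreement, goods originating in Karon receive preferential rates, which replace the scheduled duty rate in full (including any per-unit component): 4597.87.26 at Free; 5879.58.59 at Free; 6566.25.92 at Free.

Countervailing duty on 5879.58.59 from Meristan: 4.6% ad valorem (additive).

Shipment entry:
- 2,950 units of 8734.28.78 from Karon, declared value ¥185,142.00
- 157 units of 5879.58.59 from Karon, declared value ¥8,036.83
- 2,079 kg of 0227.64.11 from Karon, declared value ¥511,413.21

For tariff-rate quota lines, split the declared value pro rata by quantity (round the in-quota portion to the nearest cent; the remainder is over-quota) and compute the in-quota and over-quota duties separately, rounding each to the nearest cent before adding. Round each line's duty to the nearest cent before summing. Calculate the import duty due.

Line 1 (8734.28.78, Karon, 2,950 units, ¥185,142.00):
Code 8734.28.78 is under a tariff-rate quota (threshold 1,529 units). In-quota: 1,529 units at 1.5%; over-quota: 1,421 units at 9.5%.
Pro-rata value split: in-quota = ¥185,142.00 × 1,529/2,950 = ¥95,960.04; over-quota = ¥185,142.00 − ¥95,960.04 = ¥89,181.96.
In-quota duty = ¥95,960.04 × 1.5% = ¥1,439.40. Over-quota duty = ¥89,181.96 × 9.5% = ¥8,472.29.
Line duty = ¥1,439.40 + ¥8,472.29 = ¥9,911.69.
Line 2 (5879.58.59, Karon, 157 units, ¥8,036.83):
Base rate for 5879.58.59 is 3.5% + ¥0.32/unit.
Origin Karon qualifies under the Karara–Karon agreement and 5879.58.59 is covered: preferential rate Free applies instead.
The additional-duty order on 5879.58.59 targets Meristan, not Karon; it does not apply.
Duty = ¥8,036.83 × 0% = ¥0.00.
Line 3 (0227.64.11, Karon, 2,079 kg, ¥511,413.21):
Base rate for 0227.64.11 is ¥1.26/kg.
Origin Karon is the FTA partner but 0227.64.11 is not on the preference list; base rate stands.
Duty = 2,079 × ¥1.26 = ¥2,619.54.
Total = ¥9,911.69 + ¥0.00 + ¥2,619.54 = ¥12,531.23.

¥12,531.23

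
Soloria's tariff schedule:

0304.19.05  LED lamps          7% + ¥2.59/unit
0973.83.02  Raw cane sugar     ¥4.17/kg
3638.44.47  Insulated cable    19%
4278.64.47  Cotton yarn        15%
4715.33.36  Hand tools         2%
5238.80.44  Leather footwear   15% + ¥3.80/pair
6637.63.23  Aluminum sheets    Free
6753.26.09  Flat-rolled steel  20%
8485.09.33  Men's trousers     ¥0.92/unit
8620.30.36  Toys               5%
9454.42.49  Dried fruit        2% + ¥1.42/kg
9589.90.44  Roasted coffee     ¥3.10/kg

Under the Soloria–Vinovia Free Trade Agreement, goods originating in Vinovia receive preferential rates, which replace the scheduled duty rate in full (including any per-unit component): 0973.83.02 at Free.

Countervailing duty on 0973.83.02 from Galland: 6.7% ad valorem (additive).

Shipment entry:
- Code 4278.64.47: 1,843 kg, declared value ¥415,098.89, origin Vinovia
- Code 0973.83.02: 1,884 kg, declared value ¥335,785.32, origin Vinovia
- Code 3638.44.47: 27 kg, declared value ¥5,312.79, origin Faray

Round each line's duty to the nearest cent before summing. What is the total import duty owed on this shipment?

¥63,274.26

Line 1 (4278.64.47, Vinovia, 1,843 kg, ¥415,098.89):
Base rate for 4278.64.47 is 15%.
Origin Vinovia is the FTA partner but 4278.64.47 is not on the preference list; base rate stands.
Duty = ¥415,098.89 × 15% = ¥62,264.83.
Line 2 (0973.83.02, Vinovia, 1,884 kg, ¥335,785.32):
Base rate for 0973.83.02 is ¥4.17/kg.
Origin Vinovia qualifies under the Soloria–Vinovia agreement and 0973.83.02 is covered: preferential rate Free applies instead.
The additional-duty order on 0973.83.02 targets Galland, not Vinovia; it does not apply.
Duty = ¥335,785.32 × 0% = ¥0.00.
Line 3 (3638.44.47, Faray, 27 kg, ¥5,312.79):
Base rate for 3638.44.47 is 19%.
Duty = ¥5,312.79 × 19% = ¥1,009.43.
Total = ¥62,264.83 + ¥0.00 + ¥1,009.43 = ¥63,274.26.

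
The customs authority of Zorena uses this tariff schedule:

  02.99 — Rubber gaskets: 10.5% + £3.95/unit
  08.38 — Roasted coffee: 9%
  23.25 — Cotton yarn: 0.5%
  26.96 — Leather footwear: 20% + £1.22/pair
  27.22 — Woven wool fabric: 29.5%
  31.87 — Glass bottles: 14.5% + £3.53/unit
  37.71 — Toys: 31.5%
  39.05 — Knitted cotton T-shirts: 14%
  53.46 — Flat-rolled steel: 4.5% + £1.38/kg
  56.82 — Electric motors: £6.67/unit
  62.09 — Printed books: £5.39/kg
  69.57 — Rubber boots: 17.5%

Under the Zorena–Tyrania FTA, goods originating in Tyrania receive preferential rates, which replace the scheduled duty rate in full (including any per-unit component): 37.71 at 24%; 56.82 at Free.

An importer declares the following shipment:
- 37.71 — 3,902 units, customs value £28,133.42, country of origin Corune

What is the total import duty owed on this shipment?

£8,862.03

Line 1 (37.71, Corune, 3,902 units, £28,133.42):
Base rate for 37.71 is 31.5%.
37.71 has an FTA preferential rate, but origin Corune is not Tyrania; base rate stands.
Duty = £28,133.42 × 31.5% = £8,862.03.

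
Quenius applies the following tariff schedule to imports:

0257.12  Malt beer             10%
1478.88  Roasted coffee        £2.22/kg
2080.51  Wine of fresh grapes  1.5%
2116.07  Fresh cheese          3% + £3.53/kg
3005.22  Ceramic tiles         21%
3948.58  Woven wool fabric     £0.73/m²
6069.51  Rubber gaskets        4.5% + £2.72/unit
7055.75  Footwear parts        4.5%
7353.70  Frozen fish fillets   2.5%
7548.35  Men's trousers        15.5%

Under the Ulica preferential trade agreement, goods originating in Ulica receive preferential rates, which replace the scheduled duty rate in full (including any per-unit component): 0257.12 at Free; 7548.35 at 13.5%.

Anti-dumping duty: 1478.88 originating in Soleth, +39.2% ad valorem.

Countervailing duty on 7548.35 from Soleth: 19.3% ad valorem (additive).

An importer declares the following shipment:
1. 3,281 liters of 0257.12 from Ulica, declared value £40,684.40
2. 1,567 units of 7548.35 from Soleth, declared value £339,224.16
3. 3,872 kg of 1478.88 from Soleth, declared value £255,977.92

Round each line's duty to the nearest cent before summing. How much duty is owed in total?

Line 1 (0257.12, Ulica, 3,281 liters, £40,684.40):
Base rate for 0257.12 is 10%.
Origin Ulica qualifies under the Quenius–Ulica agreement and 0257.12 is covered: preferential rate Free applies instead.
Duty = £40,684.40 × 0% = £0.00.
Line 2 (7548.35, Soleth, 1,567 units, £339,224.16):
Base rate for 7548.35 is 15.5%.
7548.35 has an FTA preferential rate, but origin Soleth is not Ulica; base rate stands.
Additional duty on 7548.35 from Soleth: +19.3%. Applied ad valorem rate: 15.5% + 19.3% = 34.8%.
Duty = £339,224.16 × 34.8% = £118,050.01.
Line 3 (1478.88, Soleth, 3,872 kg, £255,977.92):
Base rate for 1478.88 is £2.22/kg.
Additional duty on 1478.88 from Soleth: +39.2% ad valorem. Applied ad valorem rate = 39.2%.
Duty = £255,977.92 × 39.2% + 3,872 × £2.22 = £108,939.18.
Total = £0.00 + £118,050.01 + £108,939.18 = £226,989.19.

£226,989.19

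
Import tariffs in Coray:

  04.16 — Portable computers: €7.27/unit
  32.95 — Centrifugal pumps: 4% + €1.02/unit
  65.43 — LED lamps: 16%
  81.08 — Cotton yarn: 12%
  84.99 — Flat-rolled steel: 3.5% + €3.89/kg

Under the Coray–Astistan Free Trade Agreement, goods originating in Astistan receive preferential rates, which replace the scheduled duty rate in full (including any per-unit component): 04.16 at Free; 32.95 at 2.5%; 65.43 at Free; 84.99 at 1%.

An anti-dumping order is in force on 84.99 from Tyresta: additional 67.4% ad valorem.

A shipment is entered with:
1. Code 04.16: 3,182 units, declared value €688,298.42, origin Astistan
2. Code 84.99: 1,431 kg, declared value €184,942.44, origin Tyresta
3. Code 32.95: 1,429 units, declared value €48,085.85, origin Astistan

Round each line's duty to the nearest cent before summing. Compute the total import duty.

€137,892.93

Line 1 (04.16, Astistan, 3,182 units, €688,298.42):
Base rate for 04.16 is €7.27/unit.
Origin Astistan qualifies under the Coray–Astistan agreement and 04.16 is covered: preferential rate Free applies instead.
Duty = €688,298.42 × 0% = €0.00.
Line 2 (84.99, Tyresta, 1,431 kg, €184,942.44):
Base rate for 84.99 is 3.5% + €3.89/kg.
84.99 has an FTA preferential rate, but origin Tyresta is not Astistan; base rate stands.
Additional duty on 84.99 from Tyresta: +67.4%. Applied ad valorem rate: 3.5% + 67.4% = 70.9%.
Duty = €184,942.44 × 70.9% + 1,431 × €3.89 = €136,690.78.
Line 3 (32.95, Astistan, 1,429 units, €48,085.85):
Base rate for 32.95 is 4% + €1.02/unit.
Origin Astistan qualifies under the Coray–Astistan agreement and 32.95 is covered: preferential rate 2.5% applies instead.
Duty = €48,085.85 × 2.5% = €1,202.15.
Total = €0.00 + €136,690.78 + €1,202.15 = €137,892.93.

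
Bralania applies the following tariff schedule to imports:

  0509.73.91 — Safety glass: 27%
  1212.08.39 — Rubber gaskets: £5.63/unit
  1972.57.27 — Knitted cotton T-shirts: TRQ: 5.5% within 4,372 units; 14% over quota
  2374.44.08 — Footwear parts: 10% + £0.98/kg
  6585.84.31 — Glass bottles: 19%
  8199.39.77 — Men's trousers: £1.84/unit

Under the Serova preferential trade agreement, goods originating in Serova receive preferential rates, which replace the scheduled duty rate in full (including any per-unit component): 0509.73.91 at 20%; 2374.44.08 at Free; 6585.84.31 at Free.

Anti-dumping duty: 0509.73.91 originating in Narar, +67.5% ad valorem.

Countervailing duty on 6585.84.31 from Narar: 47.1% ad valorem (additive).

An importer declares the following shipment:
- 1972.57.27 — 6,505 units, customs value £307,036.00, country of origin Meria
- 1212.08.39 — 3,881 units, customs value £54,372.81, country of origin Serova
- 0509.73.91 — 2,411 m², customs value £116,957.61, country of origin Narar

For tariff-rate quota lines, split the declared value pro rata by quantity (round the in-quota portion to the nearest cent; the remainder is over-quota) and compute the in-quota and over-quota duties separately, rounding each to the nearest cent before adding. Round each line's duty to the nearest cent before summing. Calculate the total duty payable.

Line 1 (1972.57.27, Meria, 6,505 units, £307,036.00):
Code 1972.57.27 is under a tariff-rate quota (threshold 4,372 units). In-quota: 4,372 units at 5.5%; over-quota: 2,133 units at 14%.
Pro-rata value split: in-quota = £307,036.00 × 4,372/6,505 = £206,358.40; over-quota = £307,036.00 − £206,358.40 = £100,677.60.
In-quota duty = £206,358.40 × 5.5% = £11,349.71. Over-quota duty = £100,677.60 × 14% = £14,094.86.
Line duty = £11,349.71 + £14,094.86 = £25,444.57.
Line 2 (1212.08.39, Serova, 3,881 units, £54,372.81):
Base rate for 1212.08.39 is £5.63/unit.
Origin Serova is the FTA partner but 1212.08.39 is not on the preference list; base rate stands.
Duty = 3,881 × £5.63 = £21,850.03.
Line 3 (0509.73.91, Narar, 2,411 m², £116,957.61):
Base rate for 0509.73.91 is 27%.
0509.73.91 has an FTA preferential rate, but origin Narar is not Serova; base rate stands.
Additional duty on 0509.73.91 from Narar: +67.5%. Applied ad valorem rate: 27% + 67.5% = 94.5%.
Duty = £116,957.61 × 94.5% = £110,524.94.
Total = £25,444.57 + £21,850.03 + £110,524.94 = £157,819.54.

£157,819.54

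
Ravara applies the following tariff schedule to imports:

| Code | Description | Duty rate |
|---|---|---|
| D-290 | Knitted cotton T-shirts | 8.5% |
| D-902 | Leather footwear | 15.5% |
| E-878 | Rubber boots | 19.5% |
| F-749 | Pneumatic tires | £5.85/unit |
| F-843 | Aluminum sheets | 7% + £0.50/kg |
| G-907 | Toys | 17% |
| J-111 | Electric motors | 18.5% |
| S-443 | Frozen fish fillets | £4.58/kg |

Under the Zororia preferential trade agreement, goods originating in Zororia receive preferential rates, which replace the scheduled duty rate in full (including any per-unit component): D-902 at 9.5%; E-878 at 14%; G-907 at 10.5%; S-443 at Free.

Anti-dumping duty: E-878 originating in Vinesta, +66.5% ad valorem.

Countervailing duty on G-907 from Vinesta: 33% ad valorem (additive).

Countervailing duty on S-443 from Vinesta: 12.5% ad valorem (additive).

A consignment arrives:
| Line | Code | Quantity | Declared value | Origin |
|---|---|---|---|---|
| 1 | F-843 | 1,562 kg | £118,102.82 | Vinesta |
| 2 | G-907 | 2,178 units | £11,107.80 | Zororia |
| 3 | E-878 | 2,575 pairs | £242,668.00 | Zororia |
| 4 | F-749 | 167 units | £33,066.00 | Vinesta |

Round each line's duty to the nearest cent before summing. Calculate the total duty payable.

Line 1 (F-843, Vinesta, 1,562 kg, £118,102.82):
Base rate for F-843 is 7% + £0.50/kg.
Duty = £118,102.82 × 7% + 1,562 × £0.50 = £9,048.20.
Line 2 (G-907, Zororia, 2,178 units, £11,107.80):
Base rate for G-907 is 17%.
Origin Zororia qualifies under the Ravara–Zororia agreement and G-907 is covered: preferential rate 10.5% applies instead.
The additional-duty order on G-907 targets Vinesta, not Zororia; it does not apply.
Duty = £11,107.80 × 10.5% = £1,166.32.
Line 3 (E-878, Zororia, 2,575 pairs, £242,668.00):
Base rate for E-878 is 19.5%.
Origin Zororia qualifies under the Ravara–Zororia agreement and E-878 is covered: preferential rate 14% applies instead.
The additional-duty order on E-878 targets Vinesta, not Zororia; it does not apply.
Duty = £242,668.00 × 14% = £33,973.52.
Line 4 (F-749, Vinesta, 167 units, £33,066.00):
Base rate for F-749 is £5.85/unit.
Duty = 167 × £5.85 = £976.95.
Total = £9,048.20 + £1,166.32 + £33,973.52 + £976.95 = £45,164.99.

£45,164.99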